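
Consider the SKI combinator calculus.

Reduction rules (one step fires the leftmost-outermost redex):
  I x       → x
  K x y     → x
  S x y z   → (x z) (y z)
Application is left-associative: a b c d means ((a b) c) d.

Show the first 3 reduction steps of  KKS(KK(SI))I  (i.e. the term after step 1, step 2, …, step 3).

  start: KKS(KK(SI))I
  step 1: K(KK(SI))I
  step 2: KK(SI)
  step 3: K

Answer: after 3 steps: K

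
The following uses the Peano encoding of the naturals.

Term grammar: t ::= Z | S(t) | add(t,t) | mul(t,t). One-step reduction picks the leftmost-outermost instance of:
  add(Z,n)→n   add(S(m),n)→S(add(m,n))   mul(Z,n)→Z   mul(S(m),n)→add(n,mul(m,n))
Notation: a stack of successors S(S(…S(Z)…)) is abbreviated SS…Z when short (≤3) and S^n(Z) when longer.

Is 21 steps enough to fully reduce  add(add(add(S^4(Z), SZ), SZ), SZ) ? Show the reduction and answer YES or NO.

  start: add(add(add(S^4(Z), SZ), SZ), SZ)
  step 1: add(add(S(add(SSSZ, SZ)), SZ), SZ)
  step 2: add(S(add(add(SSSZ, SZ), SZ)), SZ)
  step 3: S(add(add(add(SSSZ, SZ), SZ), SZ))
  step 4: S(add(add(S(add(SSZ, SZ)), SZ), SZ))
  step 5: S(add(S(add(add(SSZ, SZ), SZ)), SZ))
  step 6: S(S(add(add(add(SSZ, SZ), SZ), SZ)))
  step 7: S(S(add(add(S(add(SZ, SZ)), SZ), SZ)))
  step 8: S(S(add(S(add(add(SZ, SZ), SZ)), SZ)))
  step 9: S(S(S(add(add(add(SZ, SZ), SZ), SZ))))
  step 10: S(S(S(add(add(S(add(Z, SZ)), SZ), SZ))))
  step 11: S(S(S(add(S(add(add(Z, SZ), SZ)), SZ))))
  step 12: S(S(S(S(add(add(add(Z, SZ), SZ), SZ)))))
  step 13: S(S(S(S(add(add(SZ, SZ), SZ)))))
  step 14: S(S(S(S(add(S(add(Z, SZ)), SZ)))))
  step 15: S(S(S(S(S(add(add(Z, SZ), SZ))))))
  step 16: S(S(S(S(S(add(SZ, SZ))))))
  step 17: S(S(S(S(S(S(add(Z, SZ)))))))
  step 18: S^7(Z)

Answer: YES — reaches normal form S^7(Z) in 18 ≤ 21 steps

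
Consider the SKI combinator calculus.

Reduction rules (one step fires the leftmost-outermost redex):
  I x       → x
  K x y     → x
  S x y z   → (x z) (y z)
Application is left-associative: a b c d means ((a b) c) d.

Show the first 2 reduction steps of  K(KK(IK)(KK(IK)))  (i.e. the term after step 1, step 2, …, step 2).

Answer: after 2 steps: K(KK)

Working:
  start: K(KK(IK)(KK(IK)))
  step 1: K(K(KK(IK)))
  step 2: K(KK)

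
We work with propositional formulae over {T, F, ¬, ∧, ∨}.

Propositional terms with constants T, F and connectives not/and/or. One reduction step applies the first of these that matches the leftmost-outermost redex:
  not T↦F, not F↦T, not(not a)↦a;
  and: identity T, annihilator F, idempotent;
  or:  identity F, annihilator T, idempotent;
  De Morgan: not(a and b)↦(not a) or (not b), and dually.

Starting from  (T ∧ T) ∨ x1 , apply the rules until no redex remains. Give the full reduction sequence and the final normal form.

Answer: normal form = T  (in 2 steps)

Reduction:
  start: (T ∧ T) ∨ x1
  →1  T ∨ x1
  →2  T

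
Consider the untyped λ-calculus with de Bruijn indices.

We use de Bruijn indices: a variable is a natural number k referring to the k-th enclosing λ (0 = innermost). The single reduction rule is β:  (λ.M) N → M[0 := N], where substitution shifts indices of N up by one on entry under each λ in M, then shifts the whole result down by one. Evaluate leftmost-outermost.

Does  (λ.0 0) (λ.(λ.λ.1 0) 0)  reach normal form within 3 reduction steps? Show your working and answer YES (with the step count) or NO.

  start: (λ.0 0) (λ.(λ.λ.1 0) 0)
  →1  (λ.(λ.λ.1 0) 0) (λ.(λ.λ.1 0) 0)
  →2  (λ.λ.1 0) (λ.(λ.λ.1 0) 0)
  →3  λ.(λ.(λ.λ.1 0) 0) 0

Answer: NO — after 3 steps the term is λ.(λ.(λ.λ.1 0) 0) 0, not yet normal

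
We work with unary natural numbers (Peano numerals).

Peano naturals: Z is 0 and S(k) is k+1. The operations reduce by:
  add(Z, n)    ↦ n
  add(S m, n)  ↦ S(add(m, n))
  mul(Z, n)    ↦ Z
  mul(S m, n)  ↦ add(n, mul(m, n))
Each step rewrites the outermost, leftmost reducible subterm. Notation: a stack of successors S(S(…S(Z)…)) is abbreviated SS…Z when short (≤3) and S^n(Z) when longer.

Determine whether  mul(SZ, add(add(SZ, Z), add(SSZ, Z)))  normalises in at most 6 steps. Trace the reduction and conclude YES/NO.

  start: mul(SZ, add(add(SZ, Z), add(SSZ, Z)))
  →1  add(add(add(SZ, Z), add(SSZ, Z)), mul(Z, add(add(SZ, Z), add(SSZ, Z))))
  →2  add(add(S(add(Z, Z)), add(SSZ, Z)), mul(Z, add(add(SZ, Z), add(SSZ, Z))))
  →3  add(S(add(add(Z, Z), add(SSZ, Z))), mul(Z, add(add(SZ, Z), add(SSZ, Z))))
  →4  S(add(add(add(Z, Z), add(SSZ, Z)), mul(Z, add(add(SZ, Z), add(SSZ, Z)))))
  →5  S(add(add(Z, add(SSZ, Z)), mul(Z, add(add(SZ, Z), add(SSZ, Z)))))
  →6  S(add(add(SSZ, Z), mul(Z, add(add(SZ, Z), add(SSZ, Z)))))

Answer: NO — after 6 steps the term is S(add(add(SSZ, Z), mul(Z, add(add(SZ, Z), add(SSZ, Z))))), not yet normal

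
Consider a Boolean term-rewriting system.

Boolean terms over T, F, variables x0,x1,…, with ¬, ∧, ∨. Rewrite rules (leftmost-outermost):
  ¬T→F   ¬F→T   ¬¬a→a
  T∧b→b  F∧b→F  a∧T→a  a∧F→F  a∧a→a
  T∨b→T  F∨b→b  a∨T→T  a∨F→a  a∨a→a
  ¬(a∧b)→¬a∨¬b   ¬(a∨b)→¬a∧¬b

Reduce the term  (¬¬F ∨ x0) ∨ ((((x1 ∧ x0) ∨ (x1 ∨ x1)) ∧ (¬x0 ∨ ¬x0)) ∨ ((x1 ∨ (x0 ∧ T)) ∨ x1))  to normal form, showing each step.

  start: (¬¬F ∨ x0) ∨ ((((x1 ∧ x0) ∨ (x1 ∨ x1)) ∧ (¬x0 ∨ ¬x0)) ∨ ((x1 ∨ (x0 ∧ T)) ∨ x1))
  →1  (F ∨ x0) ∨ ((((x1 ∧ x0) ∨ (x1 ∨ x1)) ∧ (¬x0 ∨ ¬x0)) ∨ ((x1 ∨ (x0 ∧ T)) ∨ x1))
  →2  x0 ∨ ((((x1 ∧ x0) ∨ (x1 ∨ x1)) ∧ (¬x0 ∨ ¬x0)) ∨ ((x1 ∨ (x0 ∧ T)) ∨ x1))
  →3  x0 ∨ ((((x1 ∧ x0) ∨ x1) ∧ (¬x0 ∨ ¬x0)) ∨ ((x1 ∨ (x0 ∧ T)) ∨ x1))
  →4  x0 ∨ ((((x1 ∧ x0) ∨ x1) ∧ ¬x0) ∨ ((x1 ∨ (x0 ∧ T)) ∨ x1))
  →5  x0 ∨ ((((x1 ∧ x0) ∨ x1) ∧ ¬x0) ∨ ((x1 ∨ x0) ∨ x1))

Answer: normal form = x0 ∨ ((((x1 ∧ x0) ∨ x1) ∧ ¬x0) ∨ ((x1 ∨ x0) ∨ x1))  (in 5 steps)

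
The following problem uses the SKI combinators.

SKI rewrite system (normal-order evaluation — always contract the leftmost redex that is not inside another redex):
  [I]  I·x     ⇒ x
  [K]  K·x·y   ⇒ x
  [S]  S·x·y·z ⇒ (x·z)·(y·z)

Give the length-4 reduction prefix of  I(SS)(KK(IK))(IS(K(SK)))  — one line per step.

  start: I(SS)(KK(IK))(IS(K(SK)))
  [1] SS(KK(IK))(IS(K(SK)))
  [2] S(IS(K(SK)))(KK(IK)(IS(K(SK))))
  [3] S(S(K(SK)))(KK(IK)(IS(K(SK))))
  [4] S(S(K(SK)))(K(IS(K(SK))))

Answer: after 4 steps: S(S(K(SK)))(K(IS(K(SK))))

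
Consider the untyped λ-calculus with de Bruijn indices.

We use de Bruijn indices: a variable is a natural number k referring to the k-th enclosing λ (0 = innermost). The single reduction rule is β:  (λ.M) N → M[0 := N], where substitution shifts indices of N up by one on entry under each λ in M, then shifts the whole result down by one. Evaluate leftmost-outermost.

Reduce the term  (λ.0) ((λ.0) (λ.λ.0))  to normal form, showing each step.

  start: (λ.0) ((λ.0) (λ.λ.0))
  [1] (λ.0) (λ.λ.0)
  [2] λ.λ.0

Answer: normal form = λ.λ.0  (in 2 steps)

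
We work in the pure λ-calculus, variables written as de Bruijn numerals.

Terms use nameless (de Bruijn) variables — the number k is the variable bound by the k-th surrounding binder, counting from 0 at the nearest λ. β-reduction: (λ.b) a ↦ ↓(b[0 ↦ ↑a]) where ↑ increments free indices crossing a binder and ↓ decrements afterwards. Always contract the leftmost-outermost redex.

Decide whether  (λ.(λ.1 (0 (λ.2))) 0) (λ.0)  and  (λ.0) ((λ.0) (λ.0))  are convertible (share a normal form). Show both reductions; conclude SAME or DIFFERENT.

Term A:
  start: (λ.(λ.1 (0 (λ.2))) 0) (λ.0)
  [1] (λ.(λ.0) (0 (λ.λ.0))) (λ.0)
  [2] (λ.0) ((λ.0) (λ.λ.0))
  [3] (λ.0) (λ.λ.0)
  [4] λ.λ.0

Term B:
  start: (λ.0) ((λ.0) (λ.0))
  [1] (λ.0) (λ.0)
  [2] λ.0

Answer: DIFFERENT — A ⇓ λ.λ.0, B ⇓ λ.0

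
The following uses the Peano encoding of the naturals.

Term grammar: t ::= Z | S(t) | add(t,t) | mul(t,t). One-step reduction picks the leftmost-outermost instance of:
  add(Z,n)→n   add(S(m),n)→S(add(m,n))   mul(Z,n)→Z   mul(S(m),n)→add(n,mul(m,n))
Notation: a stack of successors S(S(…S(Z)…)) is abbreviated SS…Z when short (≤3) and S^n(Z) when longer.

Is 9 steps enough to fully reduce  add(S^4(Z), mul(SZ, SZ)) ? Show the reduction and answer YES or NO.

  start: add(S^4(Z), mul(SZ, SZ))
  [1] S(add(SSSZ, mul(SZ, SZ)))
  [2] S(S(add(SSZ, mul(SZ, SZ))))
  [3] S(S(S(add(SZ, mul(SZ, SZ)))))
  [4] S(S(S(S(add(Z, mul(SZ, SZ))))))
  [5] S(S(S(S(mul(SZ, SZ)))))
  [6] S(S(S(S(add(SZ, mul(Z, SZ))))))
  [7] S(S(S(S(S(add(Z, mul(Z, SZ)))))))
  [8] S(S(S(S(S(mul(Z, SZ))))))
  [9] S^5(Z)

Answer: YES — reaches normal form S^5(Z) in 9 ≤ 9 steps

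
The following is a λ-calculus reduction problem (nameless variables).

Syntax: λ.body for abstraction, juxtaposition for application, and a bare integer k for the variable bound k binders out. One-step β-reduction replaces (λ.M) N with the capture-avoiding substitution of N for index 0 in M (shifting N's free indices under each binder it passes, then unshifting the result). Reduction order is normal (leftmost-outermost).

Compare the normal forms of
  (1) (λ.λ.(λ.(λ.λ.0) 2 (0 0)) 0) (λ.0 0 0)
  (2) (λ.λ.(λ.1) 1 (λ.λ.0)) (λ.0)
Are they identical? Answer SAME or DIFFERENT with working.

Term A:
  start: (λ.λ.(λ.(λ.λ.0) 2 (0 0)) 0) (λ.0 0 0)
  [1] λ.(λ.(λ.λ.0) (λ.0 0 0) (0 0)) 0
  [2] λ.(λ.λ.0) (λ.0 0 0) (0 0)
  [3] λ.(λ.0) (0 0)
  [4] λ.0 0

Term B:
  start: (λ.λ.(λ.1) 1 (λ.λ.0)) (λ.0)
  [1] λ.(λ.1) (λ.0) (λ.λ.0)
  [2] λ.0 (λ.λ.0)

Answer: DIFFERENT — A ⇓ λ.0 0, B ⇓ λ.0 (λ.λ.0)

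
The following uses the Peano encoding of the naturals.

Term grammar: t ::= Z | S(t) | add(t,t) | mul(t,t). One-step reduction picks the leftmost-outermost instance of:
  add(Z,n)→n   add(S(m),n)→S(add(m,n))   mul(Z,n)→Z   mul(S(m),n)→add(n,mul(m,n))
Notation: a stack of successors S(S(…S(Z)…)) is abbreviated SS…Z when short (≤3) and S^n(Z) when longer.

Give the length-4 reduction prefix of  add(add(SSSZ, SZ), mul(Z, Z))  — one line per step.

Answer: after 4 steps: S(S(add(add(SZ, SZ), mul(Z, Z))))

Working:
  start: add(add(SSSZ, SZ), mul(Z, Z))
  [1] add(S(add(SSZ, SZ)), mul(Z, Z))
  [2] S(add(add(SSZ, SZ), mul(Z, Z)))
  [3] S(add(S(add(SZ, SZ)), mul(Z, Z)))
  [4] S(S(add(add(SZ, SZ), mul(Z, Z))))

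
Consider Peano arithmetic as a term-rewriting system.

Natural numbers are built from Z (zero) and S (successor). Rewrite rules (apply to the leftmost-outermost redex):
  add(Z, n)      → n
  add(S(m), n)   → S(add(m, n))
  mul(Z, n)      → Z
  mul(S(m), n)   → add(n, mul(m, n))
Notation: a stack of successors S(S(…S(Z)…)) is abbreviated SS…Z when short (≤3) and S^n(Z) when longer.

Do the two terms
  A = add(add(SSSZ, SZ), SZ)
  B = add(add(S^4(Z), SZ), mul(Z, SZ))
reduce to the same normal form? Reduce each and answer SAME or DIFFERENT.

Answer: SAME — A ⇓ S^5(Z), B ⇓ S^5(Z)

Working:
Term A:
  start: add(add(SSSZ, SZ), SZ)
  →1  add(S(add(SSZ, SZ)), SZ)
  →2  S(add(add(SSZ, SZ), SZ))
  →3  S(add(S(add(SZ, SZ)), SZ))
  →4  S(S(add(add(SZ, SZ), SZ)))
  →5  S(S(add(S(add(Z, SZ)), SZ)))
  →6  S(S(S(add(add(Z, SZ), SZ))))
  →7  S(S(S(add(SZ, SZ))))
  →8  S(S(S(S(add(Z, SZ)))))
  →9  S^5(Z)

Term B:
  start: add(add(S^4(Z), SZ), mul(Z, SZ))
  →1  add(S(add(SSSZ, SZ)), mul(Z, SZ))
  →2  S(add(add(SSSZ, SZ), mul(Z, SZ)))
  →3  S(add(S(add(SSZ, SZ)), mul(Z, SZ)))
  →4  S(S(add(add(SSZ, SZ), mul(Z, SZ))))
  →5  S(S(add(S(add(SZ, SZ)), mul(Z, SZ))))
  →6  S(S(S(add(add(SZ, SZ), mul(Z, SZ)))))
  →7  S(S(S(add(S(add(Z, SZ)), mul(Z, SZ)))))
  →8  S(S(S(S(add(add(Z, SZ), mul(Z, SZ))))))
  →9  S(S(S(S(add(SZ, mul(Z, SZ))))))
  →10  S(S(S(S(S(add(Z, mul(Z, SZ)))))))
  →11  S(S(S(S(S(mul(Z, SZ))))))
  →12  S^5(Z)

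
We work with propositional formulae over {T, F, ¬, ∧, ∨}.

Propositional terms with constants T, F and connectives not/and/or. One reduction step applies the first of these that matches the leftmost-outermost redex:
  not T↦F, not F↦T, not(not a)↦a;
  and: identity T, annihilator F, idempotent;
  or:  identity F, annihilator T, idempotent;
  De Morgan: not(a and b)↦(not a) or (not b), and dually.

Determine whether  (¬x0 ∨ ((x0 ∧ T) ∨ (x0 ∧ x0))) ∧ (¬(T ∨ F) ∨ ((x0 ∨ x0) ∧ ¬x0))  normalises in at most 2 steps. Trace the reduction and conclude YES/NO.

  start: (¬x0 ∨ ((x0 ∧ T) ∨ (x0 ∧ x0))) ∧ (¬(T ∨ F) ∨ ((x0 ∨ x0) ∧ ¬x0))
  →1  (¬x0 ∨ (x0 ∨ (x0 ∧ x0))) ∧ (¬(T ∨ F) ∨ ((x0 ∨ x0) ∧ ¬x0))
  →2  (¬x0 ∨ (x0 ∨ x0)) ∧ (¬(T ∨ F) ∨ ((x0 ∨ x0) ∧ ¬x0))

Answer: NO — after 2 steps the term is (¬x0 ∨ (x0 ∨ x0)) ∧ (¬(T ∨ F) ∨ ((x0 ∨ x0) ∧ ¬x0)), not yet normal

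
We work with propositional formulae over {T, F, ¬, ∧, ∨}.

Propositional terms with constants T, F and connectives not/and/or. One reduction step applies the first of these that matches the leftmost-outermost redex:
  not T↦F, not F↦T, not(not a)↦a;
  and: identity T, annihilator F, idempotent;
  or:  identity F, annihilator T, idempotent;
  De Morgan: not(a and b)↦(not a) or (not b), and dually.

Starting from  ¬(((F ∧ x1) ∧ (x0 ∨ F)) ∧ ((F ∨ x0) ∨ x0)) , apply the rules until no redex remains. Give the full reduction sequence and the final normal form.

  start: ¬(((F ∧ x1) ∧ (x0 ∨ F)) ∧ ((F ∨ x0) ∨ x0))
  step 1: ¬((F ∧ x1) ∧ (x0 ∨ F)) ∨ ¬((F ∨ x0) ∨ x0)
  step 2: (¬(F ∧ x1) ∨ ¬(x0 ∨ F)) ∨ ¬((F ∨ x0) ∨ x0)
  step 3: ((¬F ∨ ¬x1) ∨ ¬(x0 ∨ F)) ∨ ¬((F ∨ x0) ∨ x0)
  step 4: ((T ∨ ¬x1) ∨ ¬(x0 ∨ F)) ∨ ¬((F ∨ x0) ∨ x0)
  step 5: (T ∨ ¬(x0 ∨ F)) ∨ ¬((F ∨ x0) ∨ x0)
  step 6: T ∨ ¬((F ∨ x0) ∨ x0)
  step 7: T

Answer: normal form = T  (in 7 steps)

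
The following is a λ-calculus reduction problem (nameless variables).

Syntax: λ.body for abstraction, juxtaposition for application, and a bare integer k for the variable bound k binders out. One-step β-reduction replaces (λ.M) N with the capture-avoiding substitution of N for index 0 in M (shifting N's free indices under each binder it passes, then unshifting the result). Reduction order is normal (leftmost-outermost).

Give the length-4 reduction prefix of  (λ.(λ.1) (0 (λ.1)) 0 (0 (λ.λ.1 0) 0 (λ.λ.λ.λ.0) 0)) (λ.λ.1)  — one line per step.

Answer: after 4 steps: λ.λ.1

Reduction:
  start: (λ.(λ.1) (0 (λ.1)) 0 (0 (λ.λ.1 0) 0 (λ.λ.λ.λ.0) 0)) (λ.λ.1)
  step 1: (λ.λ.λ.1) ((λ.λ.1) (λ.λ.λ.1)) (λ.λ.1) ((λ.λ.1) (λ.λ.1 0) (λ.λ.1) (λ.λ.λ.λ.0) (λ.λ.1))
  step 2: (λ.λ.1) (λ.λ.1) ((λ.λ.1) (λ.λ.1 0) (λ.λ.1) (λ.λ.λ.λ.0) (λ.λ.1))
  step 3: (λ.λ.λ.1) ((λ.λ.1) (λ.λ.1 0) (λ.λ.1) (λ.λ.λ.λ.0) (λ.λ.1))
  step 4: λ.λ.1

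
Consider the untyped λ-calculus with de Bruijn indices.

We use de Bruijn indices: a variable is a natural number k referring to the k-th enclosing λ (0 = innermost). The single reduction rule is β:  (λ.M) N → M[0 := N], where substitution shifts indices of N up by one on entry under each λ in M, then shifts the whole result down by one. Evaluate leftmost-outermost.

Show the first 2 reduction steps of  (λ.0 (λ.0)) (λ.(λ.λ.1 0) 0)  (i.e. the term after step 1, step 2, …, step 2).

Answer: after 2 steps: (λ.λ.1 0) (λ.0)

Working:
  start: (λ.0 (λ.0)) (λ.(λ.λ.1 0) 0)
  [1] (λ.(λ.λ.1 0) 0) (λ.0)
  [2] (λ.λ.1 0) (λ.0)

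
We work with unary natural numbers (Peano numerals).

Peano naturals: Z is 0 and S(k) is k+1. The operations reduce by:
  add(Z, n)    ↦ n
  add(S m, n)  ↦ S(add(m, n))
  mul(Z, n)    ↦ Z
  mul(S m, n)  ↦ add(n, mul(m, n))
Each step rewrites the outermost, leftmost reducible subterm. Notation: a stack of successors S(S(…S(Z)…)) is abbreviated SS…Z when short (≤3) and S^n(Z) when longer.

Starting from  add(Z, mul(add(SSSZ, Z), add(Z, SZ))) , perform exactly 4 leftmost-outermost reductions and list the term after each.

  start: add(Z, mul(add(SSSZ, Z), add(Z, SZ)))
  [1] mul(add(SSSZ, Z), add(Z, SZ))
  [2] mul(S(add(SSZ, Z)), add(Z, SZ))
  [3] add(add(Z, SZ), mul(add(SSZ, Z), add(Z, SZ)))
  [4] add(SZ, mul(add(SSZ, Z), add(Z, SZ)))

Answer: after 4 steps: add(SZ, mul(add(SSZ, Z), add(Z, SZ)))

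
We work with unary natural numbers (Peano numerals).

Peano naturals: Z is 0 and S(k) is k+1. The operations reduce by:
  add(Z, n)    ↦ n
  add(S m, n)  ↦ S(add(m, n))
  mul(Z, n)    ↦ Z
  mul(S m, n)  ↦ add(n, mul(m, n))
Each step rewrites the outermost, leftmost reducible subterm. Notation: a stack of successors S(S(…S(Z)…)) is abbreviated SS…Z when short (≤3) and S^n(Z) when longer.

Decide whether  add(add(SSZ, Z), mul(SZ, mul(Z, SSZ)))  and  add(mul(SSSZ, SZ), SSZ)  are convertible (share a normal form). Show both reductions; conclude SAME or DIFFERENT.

Term A:
  start: add(add(SSZ, Z), mul(SZ, mul(Z, SSZ)))
  →1  add(S(add(SZ, Z)), mul(SZ, mul(Z, SSZ)))
  →2  S(add(add(SZ, Z), mul(SZ, mul(Z, SSZ))))
  →3  S(add(S(add(Z, Z)), mul(SZ, mul(Z, SSZ))))
  →4  S(S(add(add(Z, Z), mul(SZ, mul(Z, SSZ)))))
  →5  S(S(add(Z, mul(SZ, mul(Z, SSZ)))))
  →6  S(S(mul(SZ, mul(Z, SSZ))))
  →7  S(S(add(mul(Z, SSZ), mul(Z, mul(Z, SSZ)))))
  →8  S(S(add(Z, mul(Z, mul(Z, SSZ)))))
  →9  S(S(mul(Z, mul(Z, SSZ))))
  →10  SSZ

Term B:
  start: add(mul(SSSZ, SZ), SSZ)
  →1  add(add(SZ, mul(SSZ, SZ)), SSZ)
  →2  add(S(add(Z, mul(SSZ, SZ))), SSZ)
  →3  S(add(add(Z, mul(SSZ, SZ)), SSZ))
  →4  S(add(mul(SSZ, SZ), SSZ))
  →5  S(add(add(SZ, mul(SZ, SZ)), SSZ))
  →6  S(add(S(add(Z, mul(SZ, SZ))), SSZ))
  →7  S(S(add(add(Z, mul(SZ, SZ)), SSZ)))
  →8  S(S(add(mul(SZ, SZ), SSZ)))
  →9  S(S(add(add(SZ, mul(Z, SZ)), SSZ)))
  →10  S(S(add(S(add(Z, mul(Z, SZ))), SSZ)))
  →11  S(S(S(add(add(Z, mul(Z, SZ)), SSZ))))
  →12  S(S(S(add(mul(Z, SZ), SSZ))))
  →13  S(S(S(add(Z, SSZ))))
  →14  S^5(Z)

Answer: DIFFERENT — A ⇓ SSZ, B ⇓ S^5(Z)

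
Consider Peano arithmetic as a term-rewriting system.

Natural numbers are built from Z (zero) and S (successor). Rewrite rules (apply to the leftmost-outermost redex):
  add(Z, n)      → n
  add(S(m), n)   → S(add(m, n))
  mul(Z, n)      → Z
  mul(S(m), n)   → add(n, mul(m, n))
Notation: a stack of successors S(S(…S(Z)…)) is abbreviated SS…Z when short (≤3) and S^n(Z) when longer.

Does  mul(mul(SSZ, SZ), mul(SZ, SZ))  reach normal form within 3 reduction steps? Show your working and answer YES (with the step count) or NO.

  start: mul(mul(SSZ, SZ), mul(SZ, SZ))
  →1  mul(add(SZ, mul(SZ, SZ)), mul(SZ, SZ))
  →2  mul(S(add(Z, mul(SZ, SZ))), mul(SZ, SZ))
  →3  add(mul(SZ, SZ), mul(add(Z, mul(SZ, SZ)), mul(SZ, SZ)))

Answer: NO — after 3 steps the term is add(mul(SZ, SZ), mul(add(Z, mul(SZ, SZ)), mul(SZ, SZ))), not yet normal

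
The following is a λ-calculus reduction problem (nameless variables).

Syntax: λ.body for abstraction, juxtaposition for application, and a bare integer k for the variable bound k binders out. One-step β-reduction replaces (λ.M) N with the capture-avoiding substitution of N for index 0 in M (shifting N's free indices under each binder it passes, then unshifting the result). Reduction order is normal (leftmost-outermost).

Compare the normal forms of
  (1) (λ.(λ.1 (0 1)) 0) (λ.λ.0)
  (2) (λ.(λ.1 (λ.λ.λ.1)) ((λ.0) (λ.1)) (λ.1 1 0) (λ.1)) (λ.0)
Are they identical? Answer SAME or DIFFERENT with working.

Answer: DIFFERENT — A ⇓ λ.0, B ⇓ λ.λ.λ.0

Working:
Term A:
  start: (λ.(λ.1 (0 1)) 0) (λ.λ.0)
  step 1: (λ.(λ.λ.0) (0 (λ.λ.0))) (λ.λ.0)
  step 2: (λ.λ.0) ((λ.λ.0) (λ.λ.0))
  step 3: λ.0

Term B:
  start: (λ.(λ.1 (λ.λ.λ.1)) ((λ.0) (λ.1)) (λ.1 1 0) (λ.1)) (λ.0)
  step 1: (λ.(λ.0) (λ.λ.λ.1)) ((λ.0) (λ.λ.0)) (λ.(λ.0) (λ.0) 0) (λ.λ.0)
  step 2: (λ.0) (λ.λ.λ.1) (λ.(λ.0) (λ.0) 0) (λ.λ.0)
  step 3: (λ.λ.λ.1) (λ.(λ.0) (λ.0) 0) (λ.λ.0)
  step 4: (λ.λ.1) (λ.λ.0)
  step 5: λ.λ.λ.0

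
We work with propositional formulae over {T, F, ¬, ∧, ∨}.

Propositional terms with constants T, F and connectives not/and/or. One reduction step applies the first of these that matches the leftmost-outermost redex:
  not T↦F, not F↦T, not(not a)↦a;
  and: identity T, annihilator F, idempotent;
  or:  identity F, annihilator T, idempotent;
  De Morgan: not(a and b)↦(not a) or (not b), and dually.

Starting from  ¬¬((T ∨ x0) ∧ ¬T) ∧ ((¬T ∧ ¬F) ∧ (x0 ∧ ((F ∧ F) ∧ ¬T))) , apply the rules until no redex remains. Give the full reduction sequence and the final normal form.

  start: ¬¬((T ∨ x0) ∧ ¬T) ∧ ((¬T ∧ ¬F) ∧ (x0 ∧ ((F ∧ F) ∧ ¬T)))
  →1  ((T ∨ x0) ∧ ¬T) ∧ ((¬T ∧ ¬F) ∧ (x0 ∧ ((F ∧ F) ∧ ¬T)))
  →2  (T ∧ ¬T) ∧ ((¬T ∧ ¬F) ∧ (x0 ∧ ((F ∧ F) ∧ ¬T)))
  →3  ¬T ∧ ((¬T ∧ ¬F) ∧ (x0 ∧ ((F ∧ F) ∧ ¬T)))
  →4  F ∧ ((¬T ∧ ¬F) ∧ (x0 ∧ ((F ∧ F) ∧ ¬T)))
  →5  F

Answer: normal form = F  (in 5 steps)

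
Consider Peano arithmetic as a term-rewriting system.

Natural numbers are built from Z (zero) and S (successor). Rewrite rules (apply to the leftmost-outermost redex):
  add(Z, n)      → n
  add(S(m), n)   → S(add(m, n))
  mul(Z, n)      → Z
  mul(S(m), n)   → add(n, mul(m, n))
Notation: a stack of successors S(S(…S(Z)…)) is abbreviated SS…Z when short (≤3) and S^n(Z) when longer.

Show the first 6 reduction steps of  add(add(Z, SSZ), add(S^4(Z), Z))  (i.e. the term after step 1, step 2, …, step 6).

Answer: after 6 steps: S(S(S(S(add(SSZ, Z)))))

Reduction:
  start: add(add(Z, SSZ), add(S^4(Z), Z))
  step 1: add(SSZ, add(S^4(Z), Z))
  step 2: S(add(SZ, add(S^4(Z), Z)))
  step 3: S(S(add(Z, add(S^4(Z), Z))))
  step 4: S(S(add(S^4(Z), Z)))
  step 5: S(S(S(add(SSSZ, Z))))
  step 6: S(S(S(S(add(SSZ, Z)))))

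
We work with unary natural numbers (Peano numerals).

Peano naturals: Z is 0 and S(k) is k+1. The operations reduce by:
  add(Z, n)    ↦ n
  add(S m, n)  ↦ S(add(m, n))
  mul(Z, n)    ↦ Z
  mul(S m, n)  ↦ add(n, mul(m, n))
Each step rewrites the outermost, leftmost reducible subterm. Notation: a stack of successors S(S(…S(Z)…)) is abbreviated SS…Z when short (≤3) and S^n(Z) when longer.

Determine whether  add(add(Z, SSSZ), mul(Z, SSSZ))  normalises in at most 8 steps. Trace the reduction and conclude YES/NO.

Answer: YES — reaches normal form SSSZ in 6 ≤ 8 steps

Working:
  start: add(add(Z, SSSZ), mul(Z, SSSZ))
  step 1: add(SSSZ, mul(Z, SSSZ))
  step 2: S(add(SSZ, mul(Z, SSSZ)))
  step 3: S(S(add(SZ, mul(Z, SSSZ))))
  step 4: S(S(S(add(Z, mul(Z, SSSZ)))))
  step 5: S(S(S(mul(Z, SSSZ))))
  step 6: SSSZ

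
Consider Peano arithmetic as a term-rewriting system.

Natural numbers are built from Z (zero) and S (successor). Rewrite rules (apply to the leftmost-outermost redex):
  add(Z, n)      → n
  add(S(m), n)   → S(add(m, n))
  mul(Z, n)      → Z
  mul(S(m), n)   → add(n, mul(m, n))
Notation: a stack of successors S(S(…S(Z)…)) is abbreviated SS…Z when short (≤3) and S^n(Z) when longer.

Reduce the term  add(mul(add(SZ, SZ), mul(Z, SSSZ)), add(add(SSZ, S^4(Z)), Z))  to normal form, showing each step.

  start: add(mul(add(SZ, SZ), mul(Z, SSSZ)), add(add(SSZ, S^4(Z)), Z))
  step 1: add(mul(S(add(Z, SZ)), mul(Z, SSSZ)), add(add(SSZ, S^4(Z)), Z))
  step 2: add(add(mul(Z, SSSZ), mul(add(Z, SZ), mul(Z, SSSZ))), add(add(SSZ, S^4(Z)), Z))
  step 3: add(add(Z, mul(add(Z, SZ), mul(Z, SSSZ))), add(add(SSZ, S^4(Z)), Z))
  step 4: add(mul(add(Z, SZ), mul(Z, SSSZ)), add(add(SSZ, S^4(Z)), Z))
  step 5: add(mul(SZ, mul(Z, SSSZ)), add(add(SSZ, S^4(Z)), Z))
  step 6: add(add(mul(Z, SSSZ), mul(Z, mul(Z, SSSZ))), add(add(SSZ, S^4(Z)), Z))
  step 7: add(add(Z, mul(Z, mul(Z, SSSZ))), add(add(SSZ, S^4(Z)), Z))
  step 8: add(mul(Z, mul(Z, SSSZ)), add(add(SSZ, S^4(Z)), Z))
  step 9: add(Z, add(add(SSZ, S^4(Z)), Z))
  step 10: add(add(SSZ, S^4(Z)), Z)
  step 11: add(S(add(SZ, S^4(Z))), Z)
  step 12: S(add(add(SZ, S^4(Z)), Z))
  step 13: S(add(S(add(Z, S^4(Z))), Z))
  step 14: S(S(add(add(Z, S^4(Z)), Z)))
  step 15: S(S(add(S^4(Z), Z)))
  step 16: S(S(S(add(SSSZ, Z))))
  step 17: S(S(S(S(add(SSZ, Z)))))
  step 18: S(S(S(S(S(add(SZ, Z))))))
  step 19: S(S(S(S(S(S(add(Z, Z)))))))
  step 20: S^6(Z)

Answer: normal form = S^6(Z)  (in 20 steps)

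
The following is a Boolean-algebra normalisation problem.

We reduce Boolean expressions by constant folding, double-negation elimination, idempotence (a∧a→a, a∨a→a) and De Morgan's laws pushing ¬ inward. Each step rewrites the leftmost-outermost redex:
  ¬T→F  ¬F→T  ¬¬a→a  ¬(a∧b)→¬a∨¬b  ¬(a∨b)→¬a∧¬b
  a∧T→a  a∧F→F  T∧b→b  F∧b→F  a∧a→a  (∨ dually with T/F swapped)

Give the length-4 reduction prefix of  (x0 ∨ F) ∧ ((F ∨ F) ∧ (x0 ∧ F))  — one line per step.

  start: (x0 ∨ F) ∧ ((F ∨ F) ∧ (x0 ∧ F))
  →1  x0 ∧ ((F ∨ F) ∧ (x0 ∧ F))
  →2  x0 ∧ (F ∧ (x0 ∧ F))
  →3  x0 ∧ F
  →4  F

Answer: after 4 steps: F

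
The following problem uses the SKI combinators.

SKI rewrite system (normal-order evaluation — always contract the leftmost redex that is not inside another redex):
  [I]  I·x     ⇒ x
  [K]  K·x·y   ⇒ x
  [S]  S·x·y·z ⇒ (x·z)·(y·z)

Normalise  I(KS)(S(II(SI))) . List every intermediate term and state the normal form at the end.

Answer: normal form = S  (in 2 steps)

Working:
  start: I(KS)(S(II(SI)))
  →1  KS(S(II(SI)))
  →2  S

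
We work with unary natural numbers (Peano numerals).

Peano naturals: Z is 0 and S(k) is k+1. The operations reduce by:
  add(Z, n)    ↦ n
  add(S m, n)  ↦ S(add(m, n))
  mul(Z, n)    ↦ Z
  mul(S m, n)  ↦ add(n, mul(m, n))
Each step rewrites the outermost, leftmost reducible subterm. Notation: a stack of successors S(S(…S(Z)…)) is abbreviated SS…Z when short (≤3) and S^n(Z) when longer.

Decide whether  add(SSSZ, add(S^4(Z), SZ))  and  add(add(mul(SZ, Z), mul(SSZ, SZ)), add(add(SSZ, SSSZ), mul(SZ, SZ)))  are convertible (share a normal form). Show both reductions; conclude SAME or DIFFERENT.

Term A:
  start: add(SSSZ, add(S^4(Z), SZ))
  [1] S(add(SSZ, add(S^4(Z), SZ)))
  [2] S(S(add(SZ, add(S^4(Z), SZ))))
  [3] S(S(S(add(Z, add(S^4(Z), SZ)))))
  [4] S(S(S(add(S^4(Z), SZ))))
  [5] S(S(S(S(add(SSSZ, SZ)))))
  [6] S(S(S(S(S(add(SSZ, SZ))))))
  [7] S(S(S(S(S(S(add(SZ, SZ)))))))
  [8] S(S(S(S(S(S(S(add(Z, SZ))))))))
  [9] S^8(Z)

Term B:
  start: add(add(mul(SZ, Z), mul(SSZ, SZ)), add(add(SSZ, SSSZ), mul(SZ, SZ)))
  [1] add(add(add(Z, mul(Z, Z)), mul(SSZ, SZ)), add(add(SSZ, SSSZ), mul(SZ, SZ)))
  [2] add(add(mul(Z, Z), mul(SSZ, SZ)), add(add(SSZ, SSSZ), mul(SZ, SZ)))
  [3] add(add(Z, mul(SSZ, SZ)), add(add(SSZ, SSSZ), mul(SZ, SZ)))
  [4] add(mul(SSZ, SZ), add(add(SSZ, SSSZ), mul(SZ, SZ)))
  [5] add(add(SZ, mul(SZ, SZ)), add(add(SSZ, SSSZ), mul(SZ, SZ)))
  [6] add(S(add(Z, mul(SZ, SZ))), add(add(SSZ, SSSZ), mul(SZ, SZ)))
  [7] S(add(add(Z, mul(SZ, SZ)), add(add(SSZ, SSSZ), mul(SZ, SZ))))
  [8] S(add(mul(SZ, SZ), add(add(SSZ, SSSZ), mul(SZ, SZ))))
  [9] S(add(add(SZ, mul(Z, SZ)), add(add(SSZ, SSSZ), mul(SZ, SZ))))
  [10] S(add(S(add(Z, mul(Z, SZ))), add(add(SSZ, SSSZ), mul(SZ, SZ))))
  [11] S(S(add(add(Z, mul(Z, SZ)), add(add(SSZ, SSSZ), mul(SZ, SZ)))))
  [12] S(S(add(mul(Z, SZ), add(add(SSZ, SSSZ), mul(SZ, SZ)))))
  [13] S(S(add(Z, add(add(SSZ, SSSZ), mul(SZ, SZ)))))
  [14] S(S(add(add(SSZ, SSSZ), mul(SZ, SZ))))
  [15] S(S(add(S(add(SZ, SSSZ)), mul(SZ, SZ))))
  [16] S(S(S(add(add(SZ, SSSZ), mul(SZ, SZ)))))
  [17] S(S(S(add(S(add(Z, SSSZ)), mul(SZ, SZ)))))
  [18] S(S(S(S(add(add(Z, SSSZ), mul(SZ, SZ))))))
  [19] S(S(S(S(add(SSSZ, mul(SZ, SZ))))))
  [20] S(S(S(S(S(add(SSZ, mul(SZ, SZ)))))))
  [21] S(S(S(S(S(S(add(SZ, mul(SZ, SZ))))))))
  [22] S(S(S(S(S(S(S(add(Z, mul(SZ, SZ)))))))))
  [23] S(S(S(S(S(S(S(mul(SZ, SZ))))))))
  [24] S(S(S(S(S(S(S(add(SZ, mul(Z, SZ)))))))))
  [25] S(S(S(S(S(S(S(S(add(Z, mul(Z, SZ))))))))))
  [26] S(S(S(S(S(S(S(S(mul(Z, SZ)))))))))
  [27] S^8(Z)

Answer: SAME — A ⇓ S^8(Z), B ⇓ S^8(Z)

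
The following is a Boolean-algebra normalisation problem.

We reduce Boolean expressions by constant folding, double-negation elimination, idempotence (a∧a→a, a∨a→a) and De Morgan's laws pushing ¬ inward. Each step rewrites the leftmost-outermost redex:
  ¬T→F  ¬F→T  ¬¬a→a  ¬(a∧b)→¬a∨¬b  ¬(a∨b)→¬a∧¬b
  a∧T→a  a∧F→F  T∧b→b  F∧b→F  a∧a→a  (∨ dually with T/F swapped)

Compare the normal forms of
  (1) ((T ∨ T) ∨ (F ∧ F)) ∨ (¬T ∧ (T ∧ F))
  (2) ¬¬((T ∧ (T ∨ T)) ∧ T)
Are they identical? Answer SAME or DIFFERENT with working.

Term A:
  start: ((T ∨ T) ∨ (F ∧ F)) ∨ (¬T ∧ (T ∧ F))
  step 1: (T ∨ (F ∧ F)) ∨ (¬T ∧ (T ∧ F))
  step 2: T ∨ (¬T ∧ (T ∧ F))
  step 3: T

Term B:
  start: ¬¬((T ∧ (T ∨ T)) ∧ T)
  step 1: (T ∧ (T ∨ T)) ∧ T
  step 2: T ∧ (T ∨ T)
  step 3: T ∨ T
  step 4: T

Answer: SAME — A ⇓ T, B ⇓ T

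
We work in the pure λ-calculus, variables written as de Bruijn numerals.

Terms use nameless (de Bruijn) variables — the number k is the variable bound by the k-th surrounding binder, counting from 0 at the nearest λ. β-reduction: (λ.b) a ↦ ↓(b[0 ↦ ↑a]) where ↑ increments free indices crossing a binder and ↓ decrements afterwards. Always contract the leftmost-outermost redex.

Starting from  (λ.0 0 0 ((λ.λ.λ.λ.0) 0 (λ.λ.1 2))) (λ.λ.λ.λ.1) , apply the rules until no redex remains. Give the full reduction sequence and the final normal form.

  start: (λ.0 0 0 ((λ.λ.λ.λ.0) 0 (λ.λ.1 2))) (λ.λ.λ.λ.1)
  [1] (λ.λ.λ.λ.1) (λ.λ.λ.λ.1) (λ.λ.λ.λ.1) ((λ.λ.λ.λ.0) (λ.λ.λ.λ.1) (λ.λ.1 (λ.λ.λ.λ.1)))
  [2] (λ.λ.λ.1) (λ.λ.λ.λ.1) ((λ.λ.λ.λ.0) (λ.λ.λ.λ.1) (λ.λ.1 (λ.λ.λ.λ.1)))
  [3] (λ.λ.1) ((λ.λ.λ.λ.0) (λ.λ.λ.λ.1) (λ.λ.1 (λ.λ.λ.λ.1)))
  [4] λ.(λ.λ.λ.λ.0) (λ.λ.λ.λ.1) (λ.λ.1 (λ.λ.λ.λ.1))
  [5] λ.(λ.λ.λ.0) (λ.λ.1 (λ.λ.λ.λ.1))
  [6] λ.λ.λ.0

Answer: normal form = λ.λ.λ.0  (in 6 steps)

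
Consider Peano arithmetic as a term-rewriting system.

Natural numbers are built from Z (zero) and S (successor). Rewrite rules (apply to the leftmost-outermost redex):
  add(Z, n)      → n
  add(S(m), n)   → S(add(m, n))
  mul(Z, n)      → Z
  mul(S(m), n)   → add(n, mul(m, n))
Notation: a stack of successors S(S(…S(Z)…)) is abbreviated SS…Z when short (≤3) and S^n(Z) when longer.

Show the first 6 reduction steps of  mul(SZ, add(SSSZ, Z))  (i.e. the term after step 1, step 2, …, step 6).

  start: mul(SZ, add(SSSZ, Z))
  →1  add(add(SSSZ, Z), mul(Z, add(SSSZ, Z)))
  →2  add(S(add(SSZ, Z)), mul(Z, add(SSSZ, Z)))
  →3  S(add(add(SSZ, Z), mul(Z, add(SSSZ, Z))))
  →4  S(add(S(add(SZ, Z)), mul(Z, add(SSSZ, Z))))
  →5  S(S(add(add(SZ, Z), mul(Z, add(SSSZ, Z)))))
  →6  S(S(add(S(add(Z, Z)), mul(Z, add(SSSZ, Z)))))

Answer: after 6 steps: S(S(add(S(add(Z, Z)), mul(Z, add(SSSZ, Z)))))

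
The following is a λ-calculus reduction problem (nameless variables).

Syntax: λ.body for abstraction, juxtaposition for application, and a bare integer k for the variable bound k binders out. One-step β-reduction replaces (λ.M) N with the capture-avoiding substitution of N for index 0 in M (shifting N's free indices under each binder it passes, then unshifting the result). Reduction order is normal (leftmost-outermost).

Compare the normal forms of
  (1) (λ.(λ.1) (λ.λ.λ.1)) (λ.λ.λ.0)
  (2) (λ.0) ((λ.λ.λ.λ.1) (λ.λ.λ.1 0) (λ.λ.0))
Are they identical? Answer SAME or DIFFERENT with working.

Term A:
  start: (λ.(λ.1) (λ.λ.λ.1)) (λ.λ.λ.0)
  →1  (λ.λ.λ.λ.0) (λ.λ.λ.1)
  →2  λ.λ.λ.0

Term B:
  start: (λ.0) ((λ.λ.λ.λ.1) (λ.λ.λ.1 0) (λ.λ.0))
  →1  (λ.λ.λ.λ.1) (λ.λ.λ.1 0) (λ.λ.0)
  →2  (λ.λ.λ.1) (λ.λ.0)
  →3  λ.λ.1

Answer: DIFFERENT — A ⇓ λ.λ.λ.0, B ⇓ λ.λ.1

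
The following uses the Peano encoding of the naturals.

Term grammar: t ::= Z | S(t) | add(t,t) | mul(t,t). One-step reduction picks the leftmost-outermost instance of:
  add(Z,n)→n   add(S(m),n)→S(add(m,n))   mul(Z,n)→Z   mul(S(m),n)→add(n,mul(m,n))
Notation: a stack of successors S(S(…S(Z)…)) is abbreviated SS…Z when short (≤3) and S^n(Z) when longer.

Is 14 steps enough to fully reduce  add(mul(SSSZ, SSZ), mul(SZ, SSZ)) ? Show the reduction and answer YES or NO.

  start: add(mul(SSSZ, SSZ), mul(SZ, SSZ))
  [1] add(add(SSZ, mul(SSZ, SSZ)), mul(SZ, SSZ))
  [2] add(S(add(SZ, mul(SSZ, SSZ))), mul(SZ, SSZ))
  [3] S(add(add(SZ, mul(SSZ, SSZ)), mul(SZ, SSZ)))
  [4] S(add(S(add(Z, mul(SSZ, SSZ))), mul(SZ, SSZ)))
  [5] S(S(add(add(Z, mul(SSZ, SSZ)), mul(SZ, SSZ))))
  [6] S(S(add(mul(SSZ, SSZ), mul(SZ, SSZ))))
  [7] S(S(add(add(SSZ, mul(SZ, SSZ)), mul(SZ, SSZ))))
  [8] S(S(add(S(add(SZ, mul(SZ, SSZ))), mul(SZ, SSZ))))
  [9] S(S(S(add(add(SZ, mul(SZ, SSZ)), mul(SZ, SSZ)))))
  [10] S(S(S(add(S(add(Z, mul(SZ, SSZ))), mul(SZ, SSZ)))))
  [11] S(S(S(S(add(add(Z, mul(SZ, SSZ)), mul(SZ, SSZ))))))
  [12] S(S(S(S(add(mul(SZ, SSZ), mul(SZ, SSZ))))))
  [13] S(S(S(S(add(add(SSZ, mul(Z, SSZ)), mul(SZ, SSZ))))))
  [14] S(S(S(S(add(S(add(SZ, mul(Z, SSZ))), mul(SZ, SSZ))))))

Answer: NO — after 14 steps the term is S(S(S(S(add(S(add(SZ, mul(Z, SSZ))), mul(SZ, SSZ)))))), not yet normal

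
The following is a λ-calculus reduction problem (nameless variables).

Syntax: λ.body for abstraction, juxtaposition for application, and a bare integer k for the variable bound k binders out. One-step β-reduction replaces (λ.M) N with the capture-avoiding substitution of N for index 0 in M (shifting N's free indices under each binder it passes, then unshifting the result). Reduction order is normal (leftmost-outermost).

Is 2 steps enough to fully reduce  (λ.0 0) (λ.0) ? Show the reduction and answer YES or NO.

Answer: YES — reaches normal form λ.0 in 2 ≤ 2 steps

Derivation:
  start: (λ.0 0) (λ.0)
  →1  (λ.0) (λ.0)
  →2  λ.0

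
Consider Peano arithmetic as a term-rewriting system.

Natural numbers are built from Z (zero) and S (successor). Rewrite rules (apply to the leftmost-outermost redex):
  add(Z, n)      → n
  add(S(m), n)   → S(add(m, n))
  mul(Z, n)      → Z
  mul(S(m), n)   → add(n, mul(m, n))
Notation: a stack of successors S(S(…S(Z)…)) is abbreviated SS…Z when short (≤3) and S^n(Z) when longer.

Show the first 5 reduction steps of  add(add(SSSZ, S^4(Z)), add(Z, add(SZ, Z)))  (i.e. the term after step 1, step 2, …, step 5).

  start: add(add(SSSZ, S^4(Z)), add(Z, add(SZ, Z)))
  [1] add(S(add(SSZ, S^4(Z))), add(Z, add(SZ, Z)))
  [2] S(add(add(SSZ, S^4(Z)), add(Z, add(SZ, Z))))
  [3] S(add(S(add(SZ, S^4(Z))), add(Z, add(SZ, Z))))
  [4] S(S(add(add(SZ, S^4(Z)), add(Z, add(SZ, Z)))))
  [5] S(S(add(S(add(Z, S^4(Z))), add(Z, add(SZ, Z)))))

Answer: after 5 steps: S(S(add(S(add(Z, S^4(Z))), add(Z, add(SZ, Z)))))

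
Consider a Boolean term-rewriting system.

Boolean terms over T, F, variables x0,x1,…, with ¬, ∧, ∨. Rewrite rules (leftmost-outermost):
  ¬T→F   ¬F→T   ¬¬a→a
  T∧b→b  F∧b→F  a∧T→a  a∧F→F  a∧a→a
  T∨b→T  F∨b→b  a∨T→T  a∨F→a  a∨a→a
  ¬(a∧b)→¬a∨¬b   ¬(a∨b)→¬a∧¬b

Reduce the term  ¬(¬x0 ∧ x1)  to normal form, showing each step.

Answer: normal form = x0 ∨ ¬x1  (in 2 steps)

Reduction:
  start: ¬(¬x0 ∧ x1)
  step 1: ¬¬x0 ∨ ¬x1
  step 2: x0 ∨ ¬x1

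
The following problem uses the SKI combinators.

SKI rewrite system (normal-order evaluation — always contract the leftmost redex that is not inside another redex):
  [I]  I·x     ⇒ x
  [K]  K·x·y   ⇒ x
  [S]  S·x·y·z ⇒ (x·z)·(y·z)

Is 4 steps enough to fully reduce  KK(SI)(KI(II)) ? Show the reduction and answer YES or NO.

Answer: YES — reaches normal form KI in 2 ≤ 4 steps

Reduction:
  start: KK(SI)(KI(II))
  →1  K(KI(II))
  →2  KI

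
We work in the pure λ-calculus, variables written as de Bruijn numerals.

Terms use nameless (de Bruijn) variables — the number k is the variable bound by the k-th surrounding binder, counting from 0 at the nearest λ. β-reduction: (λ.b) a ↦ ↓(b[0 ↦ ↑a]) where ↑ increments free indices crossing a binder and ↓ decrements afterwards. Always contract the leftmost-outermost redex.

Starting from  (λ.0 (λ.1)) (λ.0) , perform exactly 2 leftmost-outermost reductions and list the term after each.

  start: (λ.0 (λ.1)) (λ.0)
  →1  (λ.0) (λ.λ.0)
  →2  λ.λ.0

Answer: after 2 steps: λ.λ.0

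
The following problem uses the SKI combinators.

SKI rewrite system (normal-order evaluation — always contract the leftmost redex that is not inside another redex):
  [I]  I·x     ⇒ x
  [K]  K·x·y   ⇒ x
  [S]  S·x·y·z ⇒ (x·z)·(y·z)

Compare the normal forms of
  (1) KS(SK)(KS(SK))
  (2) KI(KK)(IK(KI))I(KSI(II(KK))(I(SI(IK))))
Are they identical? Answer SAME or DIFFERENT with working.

Term A:
  start: KS(SK)(KS(SK))
  [1] S(KS(SK))
  [2] SS

Term B:
  start: KI(KK)(IK(KI))I(KSI(II(KK))(I(SI(IK))))
  [1] I(IK(KI))I(KSI(II(KK))(I(SI(IK))))
  [2] IK(KI)I(KSI(II(KK))(I(SI(IK))))
  [3] K(KI)I(KSI(II(KK))(I(SI(IK))))
  [4] KI(KSI(II(KK))(I(SI(IK))))
  [5] I

Answer: DIFFERENT — A ⇓ SS, B ⇓ I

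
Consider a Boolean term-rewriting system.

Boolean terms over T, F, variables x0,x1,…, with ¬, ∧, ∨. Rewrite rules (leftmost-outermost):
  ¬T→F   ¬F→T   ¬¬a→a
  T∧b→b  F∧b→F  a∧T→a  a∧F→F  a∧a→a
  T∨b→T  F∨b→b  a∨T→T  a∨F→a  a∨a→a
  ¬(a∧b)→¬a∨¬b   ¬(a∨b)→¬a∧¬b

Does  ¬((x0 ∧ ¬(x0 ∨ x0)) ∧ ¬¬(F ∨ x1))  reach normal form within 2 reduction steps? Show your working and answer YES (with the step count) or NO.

Answer: NO — after 2 steps the term is (¬x0 ∨ ¬¬(x0 ∨ x0)) ∨ ¬¬¬(F ∨ x1), not yet normal

Working:
  start: ¬((x0 ∧ ¬(x0 ∨ x0)) ∧ ¬¬(F ∨ x1))
  →1  ¬(x0 ∧ ¬(x0 ∨ x0)) ∨ ¬¬¬(F ∨ x1)
  →2  (¬x0 ∨ ¬¬(x0 ∨ x0)) ∨ ¬¬¬(F ∨ x1)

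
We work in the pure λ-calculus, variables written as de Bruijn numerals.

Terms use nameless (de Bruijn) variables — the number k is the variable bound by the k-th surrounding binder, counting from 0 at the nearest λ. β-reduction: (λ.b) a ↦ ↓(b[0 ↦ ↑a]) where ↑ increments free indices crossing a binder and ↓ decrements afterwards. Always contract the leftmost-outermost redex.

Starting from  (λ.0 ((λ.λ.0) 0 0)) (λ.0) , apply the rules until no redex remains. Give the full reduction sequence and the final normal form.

  start: (λ.0 ((λ.λ.0) 0 0)) (λ.0)
  →1  (λ.0) ((λ.λ.0) (λ.0) (λ.0))
  →2  (λ.λ.0) (λ.0) (λ.0)
  →3  (λ.0) (λ.0)
  →4  λ.0

Answer: normal form = λ.0  (in 4 steps)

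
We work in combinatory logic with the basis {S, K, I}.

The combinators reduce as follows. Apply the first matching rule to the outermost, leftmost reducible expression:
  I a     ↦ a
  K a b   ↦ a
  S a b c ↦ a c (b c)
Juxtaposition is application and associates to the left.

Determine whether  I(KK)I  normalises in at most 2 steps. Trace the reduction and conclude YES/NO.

Answer: YES — reaches normal form K in 2 ≤ 2 steps

Reduction:
  start: I(KK)I
  →1  KKI
  →2  K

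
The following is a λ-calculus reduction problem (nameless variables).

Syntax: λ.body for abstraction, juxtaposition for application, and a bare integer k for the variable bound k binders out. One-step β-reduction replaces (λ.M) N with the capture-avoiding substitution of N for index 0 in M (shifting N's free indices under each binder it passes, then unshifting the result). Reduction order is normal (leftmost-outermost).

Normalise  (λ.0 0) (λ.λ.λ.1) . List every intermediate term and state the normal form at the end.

Answer: normal form = λ.λ.1  (in 2 steps)

Reduction:
  start: (λ.0 0) (λ.λ.λ.1)
  →1  (λ.λ.λ.1) (λ.λ.λ.1)
  →2  λ.λ.1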